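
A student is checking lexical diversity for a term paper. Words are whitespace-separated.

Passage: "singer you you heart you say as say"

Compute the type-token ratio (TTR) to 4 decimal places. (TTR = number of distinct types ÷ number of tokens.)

N = 8 tokens, V = 5 types.
TTR = V / N = 5 / 8 = 0.6250

0.6250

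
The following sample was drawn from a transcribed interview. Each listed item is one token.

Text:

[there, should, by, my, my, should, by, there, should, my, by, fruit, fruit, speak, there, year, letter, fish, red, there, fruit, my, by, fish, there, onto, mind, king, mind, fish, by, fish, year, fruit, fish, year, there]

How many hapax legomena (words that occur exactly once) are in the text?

Frequencies: there:6, by:5, fish:5, my:4, fruit:4, should:3, year:3, mind:2, speak:1, letter:1, red:1, onto:1, king:1
Hapax (freq=1): king, letter, onto, red, speak

5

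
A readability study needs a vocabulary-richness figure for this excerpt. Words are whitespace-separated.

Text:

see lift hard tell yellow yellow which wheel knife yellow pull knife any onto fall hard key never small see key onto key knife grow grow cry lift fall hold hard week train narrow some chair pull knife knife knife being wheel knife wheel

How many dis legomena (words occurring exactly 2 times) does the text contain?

6

Frequencies: knife:7, hard:3, yellow:3, wheel:3, key:3, see:2, lift:2, pull:2, onto:2, fall:2, grow:2, tell:1, which:1, any:1, never:1, small:1, cry:1, hold:1, week:1, train:1, … (4 more, each freq 1)
Words with frequency 2: fall, grow, lift, onto, pull, see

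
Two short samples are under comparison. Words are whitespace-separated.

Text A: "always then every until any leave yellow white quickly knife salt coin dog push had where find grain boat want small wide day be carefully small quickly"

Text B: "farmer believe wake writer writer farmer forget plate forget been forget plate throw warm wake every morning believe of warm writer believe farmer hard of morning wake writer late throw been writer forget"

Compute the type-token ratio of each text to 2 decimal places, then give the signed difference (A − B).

TTR(A) = 25/27 = 0.93
TTR(B) = 14/33 = 0.42
Difference = 0.93 − 0.42 = 0.51

0.51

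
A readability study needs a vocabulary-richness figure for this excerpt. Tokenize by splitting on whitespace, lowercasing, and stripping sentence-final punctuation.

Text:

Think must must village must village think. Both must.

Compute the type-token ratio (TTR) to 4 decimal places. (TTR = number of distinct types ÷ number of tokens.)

N = 9 tokens, V = 4 types.
TTR = V / N = 4 / 9 = 0.4444

0.4444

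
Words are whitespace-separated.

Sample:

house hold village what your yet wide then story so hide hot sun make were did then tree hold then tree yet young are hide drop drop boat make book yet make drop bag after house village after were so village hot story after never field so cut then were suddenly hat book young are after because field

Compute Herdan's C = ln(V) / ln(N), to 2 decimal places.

0.84

N = 58, V = 30.
ln(V) = 3.401197, ln(N) = 4.060443
C = 3.401197 / 4.060443 = 0.84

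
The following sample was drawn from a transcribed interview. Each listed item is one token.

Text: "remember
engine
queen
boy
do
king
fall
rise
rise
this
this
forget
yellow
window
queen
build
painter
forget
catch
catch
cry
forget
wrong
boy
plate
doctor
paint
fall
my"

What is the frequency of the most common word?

Frequencies: forget:3, queen:2, boy:2, fall:2, rise:2, this:2, catch:2, remember:1, engine:1, do:1, king:1, yellow:1, window:1, build:1, painter:1, cry:1, wrong:1, plate:1, doctor:1, paint:1, … (1 more, each freq 1)
Most common: 'forget' with frequency 3.

3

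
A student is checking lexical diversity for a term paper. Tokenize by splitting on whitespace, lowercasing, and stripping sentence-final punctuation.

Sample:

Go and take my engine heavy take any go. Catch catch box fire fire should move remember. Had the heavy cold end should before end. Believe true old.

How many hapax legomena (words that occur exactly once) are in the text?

Frequencies: go:2, take:2, heavy:2, catch:2, fire:2, should:2, end:2, and:1, my:1, engine:1, any:1, box:1, move:1, remember:1, had:1, the:1, cold:1, before:1, believe:1, true:1, … (1 more, each freq 1)
Hapax (freq=1): and, any, before, believe, box, cold, engine, had, move, my, old, remember, the, true

14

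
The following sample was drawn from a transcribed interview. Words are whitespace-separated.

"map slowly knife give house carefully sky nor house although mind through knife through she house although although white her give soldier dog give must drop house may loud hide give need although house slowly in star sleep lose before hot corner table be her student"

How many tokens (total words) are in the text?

46

Tokens: map, slowly, knife, give, house, carefully, sky, nor, house, although, mind, through, knife, through, she, house, although, although, white, her, give, soldier, dog, give, must, drop, house, may, loud, hide, give, need, although, house, slowly, in, star, sleep, lose, before, hot, corner, table, be, her, student
N = 46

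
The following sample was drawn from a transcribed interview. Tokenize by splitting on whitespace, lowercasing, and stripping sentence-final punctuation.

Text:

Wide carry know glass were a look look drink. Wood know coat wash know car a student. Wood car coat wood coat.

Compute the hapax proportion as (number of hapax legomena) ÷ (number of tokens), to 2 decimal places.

0.32

Frequencies: know:3, wood:3, coat:3, a:2, look:2, car:2, wide:1, carry:1, glass:1, were:1, drink:1, wash:1, student:1
Hapax count = 7; token count = 22.
Ratio = 7 / 22 = 0.32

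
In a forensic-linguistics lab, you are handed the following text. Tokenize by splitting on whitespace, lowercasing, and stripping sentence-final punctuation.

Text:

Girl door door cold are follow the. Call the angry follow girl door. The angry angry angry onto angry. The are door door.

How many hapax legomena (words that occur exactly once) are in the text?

Frequencies: door:5, angry:5, the:4, girl:2, are:2, follow:2, cold:1, call:1, onto:1
Hapax (freq=1): call, cold, onto

3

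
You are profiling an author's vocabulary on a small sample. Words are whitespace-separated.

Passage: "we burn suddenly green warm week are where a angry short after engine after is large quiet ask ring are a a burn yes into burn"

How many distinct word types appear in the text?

20

Distinct types: {a, after, angry, are, ask, burn, engine, green, into, is, large, quiet, ring, short, suddenly, warm, we, week, where, yes}
V = 20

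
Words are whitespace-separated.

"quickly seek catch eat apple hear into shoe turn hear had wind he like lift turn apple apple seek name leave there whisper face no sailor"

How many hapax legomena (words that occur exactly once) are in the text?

17

Frequencies: apple:3, seek:2, hear:2, turn:2, quickly:1, catch:1, eat:1, into:1, shoe:1, had:1, wind:1, he:1, like:1, lift:1, name:1, leave:1, there:1, whisper:1, face:1, no:1, … (1 more, each freq 1)
Hapax (freq=1): catch, eat, face, had, he, into, leave, lift, like, name, no, quickly, sailor, shoe, there, whisper, wind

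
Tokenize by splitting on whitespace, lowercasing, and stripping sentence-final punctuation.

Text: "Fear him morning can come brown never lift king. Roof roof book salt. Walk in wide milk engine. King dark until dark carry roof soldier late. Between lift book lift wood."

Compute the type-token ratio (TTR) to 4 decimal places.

N = 31 tokens, V = 24 types.
TTR = V / N = 24 / 31 = 0.7742

0.7742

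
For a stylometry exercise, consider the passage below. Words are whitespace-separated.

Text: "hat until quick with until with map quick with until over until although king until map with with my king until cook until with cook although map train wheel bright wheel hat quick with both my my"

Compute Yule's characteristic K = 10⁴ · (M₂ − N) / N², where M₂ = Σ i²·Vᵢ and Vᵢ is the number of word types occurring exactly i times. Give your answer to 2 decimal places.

Frequencies: until:7, with:7, quick:3, map:3, my:3, hat:2, although:2, king:2, cook:2, wheel:2, over:1, train:1, bright:1, both:1
N = 37. Frequency spectrum: V_1=4, V_2=5, V_3=3, V_7=2
M₂ = 1²·4 + 2²·5 + 3²·3 + 7²·2 = 149
K = 10000 × (149 − 37) / 37² = 818.12

818.12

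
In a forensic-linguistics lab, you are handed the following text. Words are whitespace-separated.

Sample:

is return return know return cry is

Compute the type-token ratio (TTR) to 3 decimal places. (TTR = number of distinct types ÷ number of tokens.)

N = 7 tokens, V = 4 types.
TTR = V / N = 4 / 7 = 0.571

0.571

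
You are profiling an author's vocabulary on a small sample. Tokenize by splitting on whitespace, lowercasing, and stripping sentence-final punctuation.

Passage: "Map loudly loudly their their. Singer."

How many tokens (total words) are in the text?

Tokens: map, loudly, loudly, their, their, singer
N = 6

6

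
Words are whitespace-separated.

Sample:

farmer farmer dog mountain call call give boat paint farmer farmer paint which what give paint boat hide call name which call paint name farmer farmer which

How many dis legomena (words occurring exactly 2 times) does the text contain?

Frequencies: farmer:6, call:4, paint:4, which:3, give:2, boat:2, name:2, dog:1, mountain:1, what:1, hide:1
Words with frequency 2: boat, give, name

3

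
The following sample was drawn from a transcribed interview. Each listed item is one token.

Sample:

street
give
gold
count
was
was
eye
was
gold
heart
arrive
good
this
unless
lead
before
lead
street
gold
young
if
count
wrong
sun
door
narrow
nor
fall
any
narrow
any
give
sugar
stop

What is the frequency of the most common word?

3

Frequencies: gold:3, was:3, street:2, give:2, count:2, lead:2, narrow:2, any:2, eye:1, heart:1, arrive:1, good:1, this:1, unless:1, before:1, young:1, if:1, wrong:1, sun:1, door:1, … (4 more, each freq 1)
Most common: 'gold' with frequency 3.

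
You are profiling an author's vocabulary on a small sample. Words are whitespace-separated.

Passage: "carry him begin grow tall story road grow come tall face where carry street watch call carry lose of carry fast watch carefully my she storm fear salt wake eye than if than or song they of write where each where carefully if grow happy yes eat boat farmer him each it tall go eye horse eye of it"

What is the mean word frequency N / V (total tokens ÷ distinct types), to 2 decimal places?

N = 59 tokens, V = 39 types.
Mean frequency = N / V = 59 / 39 = 1.51

1.51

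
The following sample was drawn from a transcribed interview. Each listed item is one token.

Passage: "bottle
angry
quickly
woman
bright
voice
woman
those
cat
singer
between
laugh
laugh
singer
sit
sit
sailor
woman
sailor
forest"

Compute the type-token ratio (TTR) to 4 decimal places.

N = 20 tokens, V = 14 types.
TTR = V / N = 14 / 20 = 0.7000

0.7000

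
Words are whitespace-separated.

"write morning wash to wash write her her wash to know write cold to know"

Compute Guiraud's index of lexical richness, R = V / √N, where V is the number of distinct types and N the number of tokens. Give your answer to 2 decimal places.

N = 15, V = 7.
√N = 3.872983
R = 7 / 3.872983 = 1.81

1.81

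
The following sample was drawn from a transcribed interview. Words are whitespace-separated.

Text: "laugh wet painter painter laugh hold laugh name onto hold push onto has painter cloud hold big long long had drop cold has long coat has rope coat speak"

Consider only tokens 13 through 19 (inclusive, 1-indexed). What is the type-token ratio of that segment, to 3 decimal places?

Segment tokens 13–19: has, painter, cloud, hold, big, long, long
Segment N = 7, segment V = 6.
TTR = 6 / 7 = 0.857

0.857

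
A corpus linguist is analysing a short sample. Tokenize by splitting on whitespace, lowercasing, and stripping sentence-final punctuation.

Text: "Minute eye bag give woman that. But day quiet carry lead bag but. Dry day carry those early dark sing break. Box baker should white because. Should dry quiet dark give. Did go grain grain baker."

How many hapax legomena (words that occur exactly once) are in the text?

Frequencies: bag:2, give:2, but:2, day:2, quiet:2, carry:2, dry:2, dark:2, baker:2, should:2, grain:2, minute:1, eye:1, woman:1, that:1, lead:1, those:1, early:1, sing:1, break:1, … (5 more, each freq 1)
Hapax (freq=1): because, box, break, did, early, eye, go, lead, minute, sing, that, those, white, woman

14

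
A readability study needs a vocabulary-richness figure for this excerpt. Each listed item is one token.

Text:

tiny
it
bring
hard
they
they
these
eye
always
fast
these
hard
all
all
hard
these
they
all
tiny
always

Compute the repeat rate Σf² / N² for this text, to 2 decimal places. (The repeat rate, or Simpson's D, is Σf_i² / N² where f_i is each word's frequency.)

Frequencies: hard:3, they:3, these:3, all:3, tiny:2, always:2, it:1, bring:1, eye:1, fast:1
Σf² = 48; N² = 400
Repeat rate = 48 / 400 = 0.12

0.12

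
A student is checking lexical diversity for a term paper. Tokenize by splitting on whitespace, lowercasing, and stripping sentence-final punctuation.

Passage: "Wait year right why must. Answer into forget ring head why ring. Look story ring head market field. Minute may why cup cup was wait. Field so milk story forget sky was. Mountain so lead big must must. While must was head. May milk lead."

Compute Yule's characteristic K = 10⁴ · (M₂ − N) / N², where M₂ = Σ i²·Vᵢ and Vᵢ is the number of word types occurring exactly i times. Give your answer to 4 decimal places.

266.6667

Frequencies: must:4, why:3, ring:3, head:3, was:3, wait:2, forget:2, story:2, field:2, may:2, cup:2, so:2, milk:2, lead:2, year:1, right:1, answer:1, into:1, look:1, market:1, … (5 more, each freq 1)
N = 45. Frequency spectrum: V_1=11, V_2=9, V_3=4, V_4=1
M₂ = 1²·11 + 2²·9 + 3²·4 + 4²·1 = 99
K = 10000 × (99 − 45) / 45² = 266.6667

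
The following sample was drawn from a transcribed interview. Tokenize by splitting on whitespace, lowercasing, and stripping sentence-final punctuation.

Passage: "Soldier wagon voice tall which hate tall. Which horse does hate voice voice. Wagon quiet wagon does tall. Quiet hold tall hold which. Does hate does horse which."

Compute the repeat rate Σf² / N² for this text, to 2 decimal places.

Frequencies: tall:4, which:4, does:4, wagon:3, voice:3, hate:3, horse:2, quiet:2, hold:2, soldier:1
Σf² = 88; N² = 784
Repeat rate = 88 / 784 = 0.11

0.11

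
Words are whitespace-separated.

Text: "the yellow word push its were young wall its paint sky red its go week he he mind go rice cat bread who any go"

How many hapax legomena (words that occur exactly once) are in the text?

Frequencies: its:3, go:3, he:2, the:1, yellow:1, word:1, push:1, were:1, young:1, wall:1, paint:1, sky:1, red:1, week:1, mind:1, rice:1, cat:1, bread:1, who:1, any:1
Hapax (freq=1): any, bread, cat, mind, paint, push, red, rice, sky, the, wall, week, were, who, word, yellow, young

17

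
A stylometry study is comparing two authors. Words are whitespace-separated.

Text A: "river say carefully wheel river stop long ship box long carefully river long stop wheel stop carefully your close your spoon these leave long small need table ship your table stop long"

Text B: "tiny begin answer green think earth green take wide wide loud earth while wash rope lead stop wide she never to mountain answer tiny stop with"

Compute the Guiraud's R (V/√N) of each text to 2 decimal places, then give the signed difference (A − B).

-0.90

A: V=16, N=32, R=2.83
B: V=19, N=26, R=3.73
Difference = 2.83 − 3.73 = -0.90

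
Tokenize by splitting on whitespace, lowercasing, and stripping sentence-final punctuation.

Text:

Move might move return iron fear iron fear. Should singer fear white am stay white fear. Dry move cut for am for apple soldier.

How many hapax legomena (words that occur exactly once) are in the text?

Frequencies: fear:4, move:3, iron:2, white:2, am:2, for:2, might:1, return:1, should:1, singer:1, stay:1, dry:1, cut:1, apple:1, soldier:1
Hapax (freq=1): apple, cut, dry, might, return, should, singer, soldier, stay

9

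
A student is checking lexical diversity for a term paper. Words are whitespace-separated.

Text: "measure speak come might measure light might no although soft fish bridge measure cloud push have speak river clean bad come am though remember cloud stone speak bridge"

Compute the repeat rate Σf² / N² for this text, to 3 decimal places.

0.061

Frequencies: measure:3, speak:3, come:2, might:2, bridge:2, cloud:2, light:1, no:1, although:1, soft:1, fish:1, push:1, have:1, river:1, clean:1, bad:1, am:1, though:1, remember:1, stone:1
Σf² = 48; N² = 784
Repeat rate = 48 / 784 = 0.061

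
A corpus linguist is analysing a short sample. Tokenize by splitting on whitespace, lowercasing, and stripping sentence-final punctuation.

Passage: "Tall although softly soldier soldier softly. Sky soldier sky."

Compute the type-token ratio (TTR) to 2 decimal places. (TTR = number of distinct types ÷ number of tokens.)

0.56

N = 9 tokens, V = 5 types.
TTR = V / N = 5 / 9 = 0.56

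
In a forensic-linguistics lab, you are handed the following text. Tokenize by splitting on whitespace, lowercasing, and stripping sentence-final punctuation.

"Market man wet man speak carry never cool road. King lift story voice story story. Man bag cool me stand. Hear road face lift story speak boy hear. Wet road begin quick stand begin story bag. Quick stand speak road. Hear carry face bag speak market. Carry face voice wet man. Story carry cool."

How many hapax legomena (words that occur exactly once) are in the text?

Frequencies: story:6, man:4, speak:4, carry:4, road:4, wet:3, cool:3, bag:3, stand:3, hear:3, face:3, market:2, lift:2, voice:2, begin:2, quick:2, never:1, king:1, me:1, boy:1
Hapax (freq=1): boy, king, me, never

4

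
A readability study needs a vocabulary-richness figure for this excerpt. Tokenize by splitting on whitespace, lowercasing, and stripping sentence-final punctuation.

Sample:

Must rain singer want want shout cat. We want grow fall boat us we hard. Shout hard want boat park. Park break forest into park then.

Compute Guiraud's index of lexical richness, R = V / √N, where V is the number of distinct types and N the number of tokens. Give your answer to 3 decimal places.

N = 26, V = 17.
√N = 5.099020
R = 17 / 5.099020 = 3.334

3.334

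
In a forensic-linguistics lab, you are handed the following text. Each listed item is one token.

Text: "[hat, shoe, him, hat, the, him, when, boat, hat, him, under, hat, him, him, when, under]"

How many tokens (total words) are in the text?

Tokens: hat, shoe, him, hat, the, him, when, boat, hat, him, under, hat, him, him, when, under
N = 16

16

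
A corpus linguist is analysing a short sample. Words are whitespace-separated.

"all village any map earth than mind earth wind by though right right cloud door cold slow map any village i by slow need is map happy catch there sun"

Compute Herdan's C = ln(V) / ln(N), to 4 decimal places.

0.9088

N = 30, V = 22.
ln(V) = 3.091042, ln(N) = 3.401197
C = 3.091042 / 3.401197 = 0.9088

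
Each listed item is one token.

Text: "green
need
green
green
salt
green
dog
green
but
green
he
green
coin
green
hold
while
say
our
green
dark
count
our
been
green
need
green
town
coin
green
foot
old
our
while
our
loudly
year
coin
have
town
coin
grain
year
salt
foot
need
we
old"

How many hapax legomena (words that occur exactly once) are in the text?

Frequencies: green:12, coin:4, our:4, need:3, salt:2, while:2, town:2, foot:2, old:2, year:2, dog:1, but:1, he:1, hold:1, say:1, dark:1, count:1, been:1, loudly:1, have:1, … (2 more, each freq 1)
Hapax (freq=1): been, but, count, dark, dog, grain, have, he, hold, loudly, say, we

12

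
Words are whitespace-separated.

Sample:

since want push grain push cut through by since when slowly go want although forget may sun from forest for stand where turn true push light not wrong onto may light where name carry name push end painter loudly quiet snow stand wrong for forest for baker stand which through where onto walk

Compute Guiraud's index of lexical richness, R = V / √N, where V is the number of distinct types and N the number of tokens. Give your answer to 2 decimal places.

4.81

N = 53, V = 35.
√N = 7.280110
R = 35 / 7.280110 = 4.81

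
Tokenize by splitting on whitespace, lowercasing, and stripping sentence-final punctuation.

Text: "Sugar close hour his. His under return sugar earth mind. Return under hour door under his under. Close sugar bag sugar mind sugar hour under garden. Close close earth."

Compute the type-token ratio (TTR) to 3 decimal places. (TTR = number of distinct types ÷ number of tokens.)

N = 29 tokens, V = 11 types.
TTR = V / N = 11 / 29 = 0.379

0.379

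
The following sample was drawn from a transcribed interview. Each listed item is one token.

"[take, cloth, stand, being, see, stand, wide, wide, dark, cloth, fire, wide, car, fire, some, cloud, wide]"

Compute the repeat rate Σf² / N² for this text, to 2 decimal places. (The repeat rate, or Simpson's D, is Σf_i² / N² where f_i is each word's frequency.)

Frequencies: wide:4, cloth:2, stand:2, fire:2, take:1, being:1, see:1, dark:1, car:1, some:1, cloud:1
Σf² = 35; N² = 289
Repeat rate = 35 / 289 = 0.12

0.12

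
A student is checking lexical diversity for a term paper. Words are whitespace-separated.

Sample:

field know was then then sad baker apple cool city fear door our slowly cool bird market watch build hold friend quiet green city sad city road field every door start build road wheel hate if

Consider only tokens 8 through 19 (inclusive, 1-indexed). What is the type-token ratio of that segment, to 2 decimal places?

0.92

Segment tokens 8–19: apple, cool, city, fear, door, our, slowly, cool, bird, market, watch, build
Segment N = 12, segment V = 11.
TTR = 11 / 12 = 0.92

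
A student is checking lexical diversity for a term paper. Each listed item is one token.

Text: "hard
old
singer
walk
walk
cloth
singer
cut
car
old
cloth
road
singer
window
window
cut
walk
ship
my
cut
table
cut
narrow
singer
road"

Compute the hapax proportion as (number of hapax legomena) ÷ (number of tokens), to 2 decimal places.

0.24

Frequencies: singer:4, cut:4, walk:3, old:2, cloth:2, road:2, window:2, hard:1, car:1, ship:1, my:1, table:1, narrow:1
Hapax count = 6; token count = 25.
Ratio = 6 / 25 = 0.24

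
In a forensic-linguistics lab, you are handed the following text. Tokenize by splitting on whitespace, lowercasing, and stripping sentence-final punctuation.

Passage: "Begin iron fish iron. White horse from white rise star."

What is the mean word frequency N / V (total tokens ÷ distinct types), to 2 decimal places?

N = 10 tokens, V = 8 types.
Mean frequency = N / V = 10 / 8 = 1.25

1.25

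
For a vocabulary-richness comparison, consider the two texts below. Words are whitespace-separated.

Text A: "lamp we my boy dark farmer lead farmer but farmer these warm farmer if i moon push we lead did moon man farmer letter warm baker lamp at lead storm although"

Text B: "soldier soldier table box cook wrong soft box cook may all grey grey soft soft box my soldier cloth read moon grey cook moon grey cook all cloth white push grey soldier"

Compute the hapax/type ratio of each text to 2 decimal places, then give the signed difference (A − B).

0.24

A: hapax=15, V=21, ratio=0.71
B: hapax=7, V=15, ratio=0.47
Difference = 0.71 − 0.47 = 0.24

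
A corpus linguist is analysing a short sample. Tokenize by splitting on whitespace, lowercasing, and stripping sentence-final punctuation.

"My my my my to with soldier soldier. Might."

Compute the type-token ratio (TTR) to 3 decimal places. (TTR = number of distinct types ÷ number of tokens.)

0.556

N = 9 tokens, V = 5 types.
TTR = V / N = 5 / 9 = 0.556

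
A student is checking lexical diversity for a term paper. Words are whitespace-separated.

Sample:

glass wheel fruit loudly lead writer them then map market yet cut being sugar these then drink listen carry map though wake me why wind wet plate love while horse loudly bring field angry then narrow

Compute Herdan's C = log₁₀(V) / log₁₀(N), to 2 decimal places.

N = 36, V = 32.
log₁₀(V) = 1.505150, log₁₀(N) = 1.556303
C = 1.505150 / 1.556303 = 0.97

0.97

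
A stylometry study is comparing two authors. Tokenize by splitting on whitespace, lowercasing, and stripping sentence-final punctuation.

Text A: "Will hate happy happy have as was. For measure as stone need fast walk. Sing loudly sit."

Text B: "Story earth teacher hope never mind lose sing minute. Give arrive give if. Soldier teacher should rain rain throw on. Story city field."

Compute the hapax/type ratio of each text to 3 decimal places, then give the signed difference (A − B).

0.078

A: hapax=13, V=15, ratio=0.867
B: hapax=15, V=19, ratio=0.789
Difference = 0.867 − 0.789 = 0.078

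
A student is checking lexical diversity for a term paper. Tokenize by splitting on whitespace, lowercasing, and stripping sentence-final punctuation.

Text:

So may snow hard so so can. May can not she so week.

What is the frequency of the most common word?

4

Frequencies: so:4, may:2, can:2, snow:1, hard:1, not:1, she:1, week:1
Most common: 'so' with frequency 4.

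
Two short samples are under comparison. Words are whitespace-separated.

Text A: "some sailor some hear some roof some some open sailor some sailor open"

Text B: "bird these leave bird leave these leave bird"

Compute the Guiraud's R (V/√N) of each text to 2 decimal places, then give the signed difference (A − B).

A: V=5, N=13, R=1.39
B: V=3, N=8, R=1.06
Difference = 1.39 − 1.06 = 0.33

0.33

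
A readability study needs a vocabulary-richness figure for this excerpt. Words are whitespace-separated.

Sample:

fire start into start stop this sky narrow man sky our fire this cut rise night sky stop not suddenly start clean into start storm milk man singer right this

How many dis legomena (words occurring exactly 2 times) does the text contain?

4

Frequencies: start:4, this:3, sky:3, fire:2, into:2, stop:2, man:2, narrow:1, our:1, cut:1, rise:1, night:1, not:1, suddenly:1, clean:1, storm:1, milk:1, singer:1, right:1
Words with frequency 2: fire, into, man, stop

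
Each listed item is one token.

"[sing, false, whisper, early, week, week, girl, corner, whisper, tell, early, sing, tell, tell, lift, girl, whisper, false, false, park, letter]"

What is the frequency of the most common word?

Frequencies: false:3, whisper:3, tell:3, sing:2, early:2, week:2, girl:2, corner:1, lift:1, park:1, letter:1
Most common: 'false' with frequency 3.

3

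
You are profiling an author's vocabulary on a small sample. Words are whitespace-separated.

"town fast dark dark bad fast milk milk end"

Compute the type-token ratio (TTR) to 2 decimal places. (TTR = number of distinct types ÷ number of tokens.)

0.67

N = 9 tokens, V = 6 types.
TTR = V / N = 6 / 9 = 0.67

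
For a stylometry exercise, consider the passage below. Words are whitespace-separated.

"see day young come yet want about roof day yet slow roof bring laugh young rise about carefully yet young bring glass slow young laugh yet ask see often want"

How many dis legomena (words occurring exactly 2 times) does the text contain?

Frequencies: young:4, yet:4, see:2, day:2, want:2, about:2, roof:2, slow:2, bring:2, laugh:2, come:1, rise:1, carefully:1, glass:1, ask:1, often:1
Words with frequency 2: about, bring, day, laugh, roof, see, slow, want

8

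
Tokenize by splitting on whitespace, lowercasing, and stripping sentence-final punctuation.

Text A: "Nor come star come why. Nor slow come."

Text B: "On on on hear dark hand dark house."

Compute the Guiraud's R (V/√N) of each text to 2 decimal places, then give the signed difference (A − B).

A: V=5, N=8, R=1.77
B: V=5, N=8, R=1.77
Difference = 1.77 − 1.77 = 0.00

0.00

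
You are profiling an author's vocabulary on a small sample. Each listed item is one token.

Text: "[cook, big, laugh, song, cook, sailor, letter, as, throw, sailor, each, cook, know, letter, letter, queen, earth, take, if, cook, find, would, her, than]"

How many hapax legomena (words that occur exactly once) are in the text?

Frequencies: cook:4, letter:3, sailor:2, big:1, laugh:1, song:1, as:1, throw:1, each:1, know:1, queen:1, earth:1, take:1, if:1, find:1, would:1, her:1, than:1
Hapax (freq=1): as, big, each, earth, find, her, if, know, laugh, queen, song, take, than, throw, would

15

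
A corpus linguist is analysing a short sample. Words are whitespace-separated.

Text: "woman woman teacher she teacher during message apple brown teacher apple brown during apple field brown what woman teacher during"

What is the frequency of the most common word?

4

Frequencies: teacher:4, woman:3, during:3, apple:3, brown:3, she:1, message:1, field:1, what:1
Most common: 'teacher' with frequency 4.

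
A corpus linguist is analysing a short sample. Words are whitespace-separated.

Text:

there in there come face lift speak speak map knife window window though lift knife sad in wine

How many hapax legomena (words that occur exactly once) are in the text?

Frequencies: there:2, in:2, lift:2, speak:2, knife:2, window:2, come:1, face:1, map:1, though:1, sad:1, wine:1
Hapax (freq=1): come, face, map, sad, though, wine

6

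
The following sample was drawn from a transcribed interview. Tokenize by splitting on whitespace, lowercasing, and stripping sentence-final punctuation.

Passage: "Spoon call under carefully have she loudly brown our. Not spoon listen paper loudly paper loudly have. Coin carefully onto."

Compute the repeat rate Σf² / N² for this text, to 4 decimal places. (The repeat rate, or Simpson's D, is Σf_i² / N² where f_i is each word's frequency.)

0.0850

Frequencies: loudly:3, spoon:2, carefully:2, have:2, paper:2, call:1, under:1, she:1, brown:1, our:1, not:1, listen:1, coin:1, onto:1
Σf² = 34; N² = 400
Repeat rate = 34 / 400 = 0.0850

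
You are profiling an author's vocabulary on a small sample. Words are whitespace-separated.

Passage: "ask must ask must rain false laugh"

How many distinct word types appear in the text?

5

Distinct types: {ask, false, laugh, must, rain}
V = 5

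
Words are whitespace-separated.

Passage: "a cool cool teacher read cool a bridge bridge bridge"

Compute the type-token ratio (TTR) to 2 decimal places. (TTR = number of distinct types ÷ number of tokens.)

0.50

N = 10 tokens, V = 5 types.
TTR = V / N = 5 / 10 = 0.50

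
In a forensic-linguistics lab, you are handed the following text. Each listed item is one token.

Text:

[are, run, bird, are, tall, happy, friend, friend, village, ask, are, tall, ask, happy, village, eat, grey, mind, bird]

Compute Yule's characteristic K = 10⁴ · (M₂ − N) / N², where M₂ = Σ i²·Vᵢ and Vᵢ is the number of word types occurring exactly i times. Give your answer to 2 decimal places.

498.61

Frequencies: are:3, bird:2, tall:2, happy:2, friend:2, village:2, ask:2, run:1, eat:1, grey:1, mind:1
N = 19. Frequency spectrum: V_1=4, V_2=6, V_3=1
M₂ = 1²·4 + 2²·6 + 3²·1 = 37
K = 10000 × (37 − 19) / 19² = 498.61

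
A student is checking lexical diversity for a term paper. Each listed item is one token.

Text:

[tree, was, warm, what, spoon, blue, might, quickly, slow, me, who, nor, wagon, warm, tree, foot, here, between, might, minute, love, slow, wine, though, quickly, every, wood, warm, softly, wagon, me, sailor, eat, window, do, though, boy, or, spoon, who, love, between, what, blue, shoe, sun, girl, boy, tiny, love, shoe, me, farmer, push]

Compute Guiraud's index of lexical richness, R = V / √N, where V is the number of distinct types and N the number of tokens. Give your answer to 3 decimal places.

N = 54, V = 35.
√N = 7.348469
R = 35 / 7.348469 = 4.763

4.763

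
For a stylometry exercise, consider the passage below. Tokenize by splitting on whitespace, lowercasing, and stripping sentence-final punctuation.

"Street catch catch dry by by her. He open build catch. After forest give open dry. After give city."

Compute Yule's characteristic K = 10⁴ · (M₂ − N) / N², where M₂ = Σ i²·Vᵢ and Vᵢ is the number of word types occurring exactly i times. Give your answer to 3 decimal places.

443.213

Frequencies: catch:3, dry:2, by:2, open:2, after:2, give:2, street:1, her:1, he:1, build:1, forest:1, city:1
N = 19. Frequency spectrum: V_1=6, V_2=5, V_3=1
M₂ = 1²·6 + 2²·5 + 3²·1 = 35
K = 10000 × (35 − 19) / 19² = 443.213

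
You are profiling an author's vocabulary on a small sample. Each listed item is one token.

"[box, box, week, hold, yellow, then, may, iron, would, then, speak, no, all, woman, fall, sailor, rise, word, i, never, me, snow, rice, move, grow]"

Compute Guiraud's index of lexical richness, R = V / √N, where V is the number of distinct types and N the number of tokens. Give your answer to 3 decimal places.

4.600

N = 25, V = 23.
√N = 5.000000
R = 23 / 5.000000 = 4.600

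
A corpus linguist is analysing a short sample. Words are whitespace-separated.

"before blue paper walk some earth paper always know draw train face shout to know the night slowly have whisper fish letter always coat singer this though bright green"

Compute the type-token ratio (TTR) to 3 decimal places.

0.897

N = 29 tokens, V = 26 types.
TTR = V / N = 26 / 29 = 0.897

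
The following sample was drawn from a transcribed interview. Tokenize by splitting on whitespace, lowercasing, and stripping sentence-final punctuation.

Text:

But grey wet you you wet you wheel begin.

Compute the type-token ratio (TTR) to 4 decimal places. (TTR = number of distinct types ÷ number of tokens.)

0.6667

N = 9 tokens, V = 6 types.
TTR = V / N = 6 / 9 = 0.6667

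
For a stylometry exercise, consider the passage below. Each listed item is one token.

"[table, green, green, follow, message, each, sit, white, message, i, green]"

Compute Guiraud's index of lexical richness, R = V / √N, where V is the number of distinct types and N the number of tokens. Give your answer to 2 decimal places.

N = 11, V = 8.
√N = 3.316625
R = 8 / 3.316625 = 2.41

2.41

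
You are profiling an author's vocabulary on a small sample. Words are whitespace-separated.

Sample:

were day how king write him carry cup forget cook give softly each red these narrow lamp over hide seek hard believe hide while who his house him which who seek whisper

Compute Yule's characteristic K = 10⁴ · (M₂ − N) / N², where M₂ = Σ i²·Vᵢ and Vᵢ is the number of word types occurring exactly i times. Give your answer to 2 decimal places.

78.13

Frequencies: him:2, hide:2, seek:2, who:2, were:1, day:1, how:1, king:1, write:1, carry:1, cup:1, forget:1, cook:1, give:1, softly:1, each:1, red:1, these:1, narrow:1, lamp:1, … (8 more, each freq 1)
N = 32. Frequency spectrum: V_1=24, V_2=4
M₂ = 1²·24 + 2²·4 = 40
K = 10000 × (40 − 32) / 32² = 78.13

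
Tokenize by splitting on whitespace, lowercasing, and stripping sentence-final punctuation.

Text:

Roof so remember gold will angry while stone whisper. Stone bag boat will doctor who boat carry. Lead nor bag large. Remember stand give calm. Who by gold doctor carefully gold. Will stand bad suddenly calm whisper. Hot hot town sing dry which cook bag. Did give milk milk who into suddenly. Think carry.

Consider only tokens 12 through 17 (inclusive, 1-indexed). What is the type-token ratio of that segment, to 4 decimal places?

0.8333

Segment tokens 12–17: boat, will, doctor, who, boat, carry
Segment N = 6, segment V = 5.
TTR = 5 / 6 = 0.8333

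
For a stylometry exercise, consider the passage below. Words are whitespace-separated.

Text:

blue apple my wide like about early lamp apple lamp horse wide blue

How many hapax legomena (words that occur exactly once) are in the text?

5

Frequencies: blue:2, apple:2, wide:2, lamp:2, my:1, like:1, about:1, early:1, horse:1
Hapax (freq=1): about, early, horse, like, my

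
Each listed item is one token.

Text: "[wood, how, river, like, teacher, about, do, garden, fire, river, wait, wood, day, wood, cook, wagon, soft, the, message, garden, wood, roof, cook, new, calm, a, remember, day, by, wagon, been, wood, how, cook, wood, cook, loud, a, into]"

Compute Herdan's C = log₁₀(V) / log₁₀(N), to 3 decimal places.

N = 39, V = 25.
log₁₀(V) = 1.397940, log₁₀(N) = 1.591065
C = 1.397940 / 1.591065 = 0.879

0.879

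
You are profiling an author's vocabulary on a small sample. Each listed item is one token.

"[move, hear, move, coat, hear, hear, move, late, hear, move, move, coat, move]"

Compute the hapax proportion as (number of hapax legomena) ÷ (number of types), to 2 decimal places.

Frequencies: move:6, hear:4, coat:2, late:1
Hapax count = 1; type count = 4.
Ratio = 1 / 4 = 0.25

0.25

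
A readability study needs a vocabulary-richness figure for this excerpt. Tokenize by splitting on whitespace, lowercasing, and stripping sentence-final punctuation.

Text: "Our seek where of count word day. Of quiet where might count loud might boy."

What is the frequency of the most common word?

Frequencies: where:2, of:2, count:2, might:2, our:1, seek:1, word:1, day:1, quiet:1, loud:1, boy:1
Most common: 'where' with frequency 2.

2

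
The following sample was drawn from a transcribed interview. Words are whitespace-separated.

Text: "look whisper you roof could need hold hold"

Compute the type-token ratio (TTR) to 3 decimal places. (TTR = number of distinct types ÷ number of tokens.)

N = 8 tokens, V = 7 types.
TTR = V / N = 7 / 8 = 0.875

0.875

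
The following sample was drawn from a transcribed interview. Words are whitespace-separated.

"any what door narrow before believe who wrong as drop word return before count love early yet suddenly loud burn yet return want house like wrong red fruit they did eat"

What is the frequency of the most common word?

2

Frequencies: before:2, wrong:2, return:2, yet:2, any:1, what:1, door:1, narrow:1, believe:1, who:1, as:1, drop:1, word:1, count:1, love:1, early:1, suddenly:1, loud:1, burn:1, want:1, … (7 more, each freq 1)
Most common: 'before' with frequency 2.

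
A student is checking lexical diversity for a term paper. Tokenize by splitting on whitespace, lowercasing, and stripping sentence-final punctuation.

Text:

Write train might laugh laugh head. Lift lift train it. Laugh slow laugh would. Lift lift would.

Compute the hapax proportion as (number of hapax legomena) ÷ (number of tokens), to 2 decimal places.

0.29

Frequencies: laugh:4, lift:4, train:2, would:2, write:1, might:1, head:1, it:1, slow:1
Hapax count = 5; token count = 17.
Ratio = 5 / 17 = 0.29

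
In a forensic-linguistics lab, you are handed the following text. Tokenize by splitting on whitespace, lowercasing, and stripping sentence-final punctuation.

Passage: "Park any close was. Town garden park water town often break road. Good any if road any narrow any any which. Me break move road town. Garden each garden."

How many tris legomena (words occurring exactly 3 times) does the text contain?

Frequencies: any:5, town:3, garden:3, road:3, park:2, break:2, close:1, was:1, water:1, often:1, good:1, if:1, narrow:1, which:1, me:1, move:1, each:1
Words with frequency 3: garden, road, town

3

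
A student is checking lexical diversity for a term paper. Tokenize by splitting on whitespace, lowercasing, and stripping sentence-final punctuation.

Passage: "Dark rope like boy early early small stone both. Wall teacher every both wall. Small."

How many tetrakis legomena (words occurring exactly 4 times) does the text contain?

Frequencies: early:2, small:2, both:2, wall:2, dark:1, rope:1, like:1, boy:1, stone:1, teacher:1, every:1
Words with frequency 4: (none)

0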